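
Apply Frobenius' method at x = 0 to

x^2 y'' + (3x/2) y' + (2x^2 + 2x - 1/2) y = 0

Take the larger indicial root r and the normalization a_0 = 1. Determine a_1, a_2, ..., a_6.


Write in Frobenius form y'' + (p(x)/x) y' + (q(x)/x^2) y = 0:
  p(x) = 3/2,  q(x) = 2x^2 + 2x - 1/2.
Indicial equation: r(r-1) + (3/2) r + (-1/2) = 0 -> roots r_1 = 1/2, r_2 = -1.
Take r = r_1 = 1/2. Let y(x) = x^r sum_{n>=0} a_n x^n with a_0 = 1.
Substitute y = x^r sum a_n x^n and match x^{r+n}. The recurrence is
  D(n) a_n + 2 a_{n-1} + 2 a_{n-2} = 0,  where D(n) = (r+n)(r+n-1) + (3/2)(r+n) + (-1/2).
  a_n = [-2 a_{n-1} - 2 a_{n-2}] / D(n).
Since the indicial polynomial factors as (r - r_1)(r - r_2), D(n) = (r_1 + n - r_1)(r_1 + n - r_2) = n(n + 3/2).
Evaluating step by step (a_0 = 1):
  n = 1: D(1) = 1(1 + 3/2) = 5/2; numerator = -2(1) = -2; a_1 = (-2)/(5/2) = -4/5
  n = 2: D(2) = 2(2 + 3/2) = 7; numerator = -2(-4/5) - 2(1) = -2/5; a_2 = (-2/5)/(7) = -2/35
  n = 3: D(3) = 3(3 + 3/2) = 27/2; numerator = -2(-2/35) - 2(-4/5) = 12/7; a_3 = (12/7)/(27/2) = 8/63
  n = 4: D(4) = 4(4 + 3/2) = 22; numerator = -2(8/63) - 2(-2/35) = -44/315; a_4 = (-44/315)/(22) = -2/315
  n = 5: D(5) = 5(5 + 3/2) = 65/2; numerator = -2(-2/315) - 2(8/63) = -76/315; a_5 = (-76/315)/(65/2) = -152/20475
  n = 6: D(6) = 6(6 + 3/2) = 45; numerator = -2(-152/20475) - 2(-2/315) = 188/6825; a_6 = (188/6825)/(45) = 188/307125

r = 1/2; a_0 = 1; a_1 = -4/5; a_2 = -2/35; a_3 = 8/63; a_4 = -2/315; a_5 = -152/20475; a_6 = 188/307125


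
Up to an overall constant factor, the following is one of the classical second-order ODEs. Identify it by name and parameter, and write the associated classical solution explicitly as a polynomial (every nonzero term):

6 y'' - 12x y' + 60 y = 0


All three coefficients share the factor 6; dividing through by 6 gives  y'' - 2x y' + 10 y = 0.
This matches the Hermite equation y'' - 2x y' + 2n y = 0 with 2n = 10, so n = 5; the polynomial solution is H_5(x).
With y = sum_k a_k x^k, matching x^k gives (k+2)(k+1) a_{k+2} = 2(k - n) a_k = 2(k - 5) a_k. The right side vanishes at k = 5, so the series with the parity of 5 terminates at degree 5.
Standard normalization: leading coefficient of H_n is 2^n, so a_5 = 2^5 = 32. Work downward with a_k = (k+1)(k+2) a_{k+2} / (2(k - n)):
  a_3 = (4)(5)(32) / (2(3 - 5)) = 640/(-4) = -160
  a_1 = (2)(3)(-160) / (2(1 - 5)) = -960/(-8) = 120
Hence H_5(x) = 32 x^5 - 160 x^3 + 120 x.

H_5(x); series = 32 x^5 - 160 x^3 + 120 x


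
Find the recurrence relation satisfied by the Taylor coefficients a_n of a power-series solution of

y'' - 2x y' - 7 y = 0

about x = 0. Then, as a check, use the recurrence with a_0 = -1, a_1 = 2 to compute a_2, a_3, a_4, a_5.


Substitute y = sum_n a_n x^n.
y''(x) has coefficient (n+2)(n+1) a_{n+2} at x^n;
-2 x y'(x) has coefficient -2 n a_n at x^n (shift);
-7 y(x) has coefficient -7 a_n at x^n.
Matching x^n: (n+2)(n+1) a_{n+2} + (-2n - 7) a_n = 0.
Thus a_{n+2} = (2n + 7) / ((n+1)(n+2)) * a_n.

Check with a_0 = -1, a_1 = 2 (apply the recurrence for n = 0, 1, 2, 3): a_0 = -1, a_1 = 2, a_2 = -7/2, a_3 = 3, a_4 = -77/24, a_5 = 39/20.

a_(n+2) = (2n + 7) / ((n+1)(n+2)) * a_n; check: a_0 = -1, a_1 = 2, a_2 = -7/2, a_3 = 3, a_4 = -77/24, a_5 = 39/20


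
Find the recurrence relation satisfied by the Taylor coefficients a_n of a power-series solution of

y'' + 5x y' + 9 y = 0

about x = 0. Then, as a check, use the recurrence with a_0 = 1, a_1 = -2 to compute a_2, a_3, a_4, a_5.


Substitute y = sum_n a_n x^n.
y''(x) has coefficient (n+2)(n+1) a_{n+2} at x^n;
5 x y'(x) has coefficient 5 n a_n at x^n (shift);
9 y(x) has coefficient 9 a_n at x^n.
Matching x^n: (n+2)(n+1) a_{n+2} + (5n + 9) a_n = 0.
Thus a_{n+2} = (-5n - 9) / ((n+1)(n+2)) * a_n.

Check with a_0 = 1, a_1 = -2 (apply the recurrence for n = 0, 1, 2, 3): a_0 = 1, a_1 = -2, a_2 = -9/2, a_3 = 14/3, a_4 = 57/8, a_5 = -28/5.

a_(n+2) = (-5n - 9) / ((n+1)(n+2)) * a_n; check: a_0 = 1, a_1 = -2, a_2 = -9/2, a_3 = 14/3, a_4 = 57/8, a_5 = -28/5


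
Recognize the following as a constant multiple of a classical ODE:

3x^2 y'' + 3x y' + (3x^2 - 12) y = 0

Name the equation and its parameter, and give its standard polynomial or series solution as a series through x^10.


All three coefficients share the factor 3; dividing through by 3 gives  x^2 y'' + x y' + (x^2 - 4) y = 0.
This matches the Bessel equation x^2 y'' + x y' + (x^2 - nu^2) y = 0 with nu^2 = 4, so nu = 2; the solution bounded at x = 0 is J_2(x).
Frobenius at x = 0: indicial roots ±nu; for r = nu the recurrence k(k + 2nu) c_k = -c_{k-2} gives the standard series J_nu(x) = sum_{k>=0} (-1)^k / (k! (k+nu)!) (x/2)^(2k+nu). Evaluate the first 5 terms:
  k = 0: (-1)^0 / (0! * 2! * 2^2) x^2 = 1/(1*2*4) x^2 = (1/8) x^2
  k = 1: (-1)^1 / (1! * 3! * 2^4) x^4 = -1/(1*6*16) x^4 = (-1/96) x^4
  k = 2: (-1)^2 / (2! * 4! * 2^6) x^6 = 1/(2*24*64) x^6 = (1/3072) x^6
  k = 3: (-1)^3 / (3! * 5! * 2^8) x^8 = -1/(6*120*256) x^8 = (-1/184320) x^8
  k = 4: (-1)^4 / (4! * 6! * 2^10) x^10 = 1/(24*720*1024) x^10 = (1/17694720) x^10
Hence J_2(x) = x^10/17694720 - x^8/184320 + x^6/3072 - x^4/96 + x^2/8 + ....

J_2(x); series = x^10/17694720 - x^8/184320 + x^6/3072 - x^4/96 + x^2/8


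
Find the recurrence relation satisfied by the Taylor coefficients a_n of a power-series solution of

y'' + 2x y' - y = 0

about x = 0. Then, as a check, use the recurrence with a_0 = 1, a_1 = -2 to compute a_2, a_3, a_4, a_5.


Substitute y = sum_n a_n x^n.
y''(x) has coefficient (n+2)(n+1) a_{n+2} at x^n;
2 x y'(x) has coefficient 2 n a_n at x^n (shift);
-y(x) has coefficient -1 a_n at x^n.
Matching x^n: (n+2)(n+1) a_{n+2} + (2n - 1) a_n = 0.
Thus a_{n+2} = (-2n + 1) / ((n+1)(n+2)) * a_n.

Check with a_0 = 1, a_1 = -2 (apply the recurrence for n = 0, 1, 2, 3): a_0 = 1, a_1 = -2, a_2 = 1/2, a_3 = 1/3, a_4 = -1/8, a_5 = -1/12.

a_(n+2) = (-2n + 1) / ((n+1)(n+2)) * a_n; check: a_0 = 1, a_1 = -2, a_2 = 1/2, a_3 = 1/3, a_4 = -1/8, a_5 = -1/12


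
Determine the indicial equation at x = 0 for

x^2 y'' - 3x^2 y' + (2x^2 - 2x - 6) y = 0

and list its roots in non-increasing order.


Divide by x^2 to reach normal form y'' + P_1(x) y' + P_2(x) y = 0 with P_1(x) = -3 and P_2(x) = 2 - 2/x - 6/x^2.
x = 0 is a singular point because the y-coefficient 2 - 2/x - 6/x^2 has a pole at x = 0.
It is a regular singular point because x P_1(x) = p(x) = -3x and x^2 P_2(x) = q(x) = 2x^2 - 2x - 6 are polynomials, hence analytic at x = 0.
p(0) = 0,  q(0) = -6.
Indicial equation: r(r-1) + p(0) r + q(0) = 0, i.e. r^2 + (p(0) - 1) r + q(0) = 0, i.e. r^2 - 1 r - 6 = 0.
Discriminant: (-1)^2 - 4(-6) = 25, so r = (1 ± 5)/2.
Solving: r_1 = 3, r_2 = -2.

indicial: r^2 - 1 r - 6 = 0; roots r_1 = 3, r_2 = -2


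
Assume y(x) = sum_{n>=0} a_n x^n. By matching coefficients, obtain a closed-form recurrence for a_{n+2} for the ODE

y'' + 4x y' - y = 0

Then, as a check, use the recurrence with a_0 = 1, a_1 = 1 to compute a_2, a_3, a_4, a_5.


Substitute y = sum_n a_n x^n.
y''(x) has coefficient (n+2)(n+1) a_{n+2} at x^n;
4 x y'(x) has coefficient 4 n a_n at x^n (shift);
-y(x) has coefficient -1 a_n at x^n.
Matching x^n: (n+2)(n+1) a_{n+2} + (4n - 1) a_n = 0.
Thus a_{n+2} = (-4n + 1) / ((n+1)(n+2)) * a_n.

Check with a_0 = 1, a_1 = 1 (apply the recurrence for n = 0, 1, 2, 3): a_0 = 1, a_1 = 1, a_2 = 1/2, a_3 = -1/2, a_4 = -7/24, a_5 = 11/40.

a_(n+2) = (-4n + 1) / ((n+1)(n+2)) * a_n; check: a_0 = 1, a_1 = 1, a_2 = 1/2, a_3 = -1/2, a_4 = -7/24, a_5 = 11/40


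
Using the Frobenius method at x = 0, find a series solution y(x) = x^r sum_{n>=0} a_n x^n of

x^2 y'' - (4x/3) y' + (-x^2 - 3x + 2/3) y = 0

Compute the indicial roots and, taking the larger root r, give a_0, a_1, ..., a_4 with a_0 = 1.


Write in Frobenius form y'' + (p(x)/x) y' + (q(x)/x^2) y = 0:
  p(x) = -4/3,  q(x) = -x^2 - 3x + 2/3.
Indicial equation: r(r-1) + (-4/3) r + (2/3) = 0 -> roots r_1 = 2, r_2 = 1/3.
Take r = r_1 = 2. Let y(x) = x^r sum_{n>=0} a_n x^n with a_0 = 1.
Substitute y = x^r sum a_n x^n and match x^{r+n}. The recurrence is
  D(n) a_n - 3 a_{n-1} - 1 a_{n-2} = 0,  where D(n) = (r+n)(r+n-1) + (-4/3)(r+n) + (2/3).
  a_n = [3 a_{n-1} + 1 a_{n-2}] / D(n).
Since the indicial polynomial factors as (r - r_1)(r - r_2), D(n) = (r_1 + n - r_1)(r_1 + n - r_2) = n(n + 5/3).
Evaluating step by step (a_0 = 1):
  n = 1: D(1) = 1(1 + 5/3) = 8/3; numerator = 3(1) = 3; a_1 = (3)/(8/3) = 9/8
  n = 2: D(2) = 2(2 + 5/3) = 22/3; numerator = 3(9/8) + 1(1) = 35/8; a_2 = (35/8)/(22/3) = 105/176
  n = 3: D(3) = 3(3 + 5/3) = 14; numerator = 3(105/176) + 1(9/8) = 513/176; a_3 = (513/176)/(14) = 513/2464
  n = 4: D(4) = 4(4 + 5/3) = 68/3; numerator = 3(513/2464) + 1(105/176) = 3009/2464; a_4 = (3009/2464)/(68/3) = 531/9856

r = 2; a_0 = 1; a_1 = 9/8; a_2 = 105/176; a_3 = 513/2464; a_4 = 531/9856


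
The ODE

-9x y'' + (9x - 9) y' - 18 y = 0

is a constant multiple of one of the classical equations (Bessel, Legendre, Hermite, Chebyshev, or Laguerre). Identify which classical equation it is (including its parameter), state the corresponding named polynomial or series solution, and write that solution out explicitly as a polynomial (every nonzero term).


All three coefficients share the factor -9; dividing through by -9 gives  x y'' + (1 - x) y' + 2 y = 0.
This matches the Laguerre equation x y'' + (1 - x) y' + n y = 0 with n = 2; the polynomial solution is L_2(x).
With y = sum_k a_k x^k, matching x^k gives (k+1)k a_{k+1} + (k+1) a_{k+1} - k a_k + n a_k = 0, i.e. (k+1)^2 a_{k+1} = (k - n) a_k = (k - 2) a_k. The right side vanishes at k = 2, so the series terminates at degree 2.
Standard normalization L_n(0) = 1 gives a_0 = 1. Work upward with a_{k+1} = (k - 2) a_k / (k+1)^2:
  a_1 = (0 - 2)(1) / 1^2 = -2/1 = -2
  a_2 = (1 - 2)(-2) / 2^2 = 2/4 = 1/2
Hence L_2(x) = x^2/2 - 2 x + 1.

L_2(x); series = x^2/2 - 2 x + 1


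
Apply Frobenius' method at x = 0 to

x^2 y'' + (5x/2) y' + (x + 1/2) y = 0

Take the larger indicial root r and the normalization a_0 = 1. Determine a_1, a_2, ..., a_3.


Write in Frobenius form y'' + (p(x)/x) y' + (q(x)/x^2) y = 0:
  p(x) = 5/2,  q(x) = x + 1/2.
Indicial equation: r(r-1) + (5/2) r + (1/2) = 0 -> roots r_1 = -1/2, r_2 = -1.
Take r = r_1 = -1/2. Let y(x) = x^r sum_{n>=0} a_n x^n with a_0 = 1.
Substitute y = x^r sum a_n x^n and match x^{r+n}. The recurrence is
  D(n) a_n + 1 a_{n-1} = 0,  where D(n) = (r+n)(r+n-1) + (5/2)(r+n) + (1/2).
  a_n = -1 / D(n) * a_{n-1}.
Since the indicial polynomial factors as (r - r_1)(r - r_2), D(n) = (r_1 + n - r_1)(r_1 + n - r_2) = n(n + 1/2).
Evaluating step by step (a_0 = 1):
  n = 1: D(1) = 1(1 + 1/2) = 3/2; numerator = -1(1) = -1; a_1 = (-1)/(3/2) = -2/3
  n = 2: D(2) = 2(2 + 1/2) = 5; numerator = -1(-2/3) = 2/3; a_2 = (2/3)/(5) = 2/15
  n = 3: D(3) = 3(3 + 1/2) = 21/2; numerator = -1(2/15) = -2/15; a_3 = (-2/15)/(21/2) = -4/315

r = -1/2; a_0 = 1; a_1 = -2/3; a_2 = 2/15; a_3 = -4/315


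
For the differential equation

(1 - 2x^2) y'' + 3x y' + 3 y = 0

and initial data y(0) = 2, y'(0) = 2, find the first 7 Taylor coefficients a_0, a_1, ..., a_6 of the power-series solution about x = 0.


Ansatz: y(x) = sum_{n>=0} a_n x^n, so y'(x) = sum_{n>=1} n a_n x^(n-1) and y''(x) = sum_{n>=2} n(n-1) a_n x^(n-2).
Substitute into P(x) y'' + Q(x) y' + R(x) y = 0 with P(x) = 1 - 2x^2, Q(x) = 3x, R(x) = 3, and match powers of x.
Initial conditions: a_0 = 2, a_1 = 2.
Setting the coefficient of each power of x to zero and solving order by order (substituting the coefficients already found):
  x^0: 2 a_2 + 3 a_0 = 0  ->  2 a_2 = -3 a_0 = -6  ->  a_2 = -3
  x^1: 6 a_3 + 6 a_1 = 0  ->  6 a_3 = -6 a_1 = -12  ->  a_3 = -2
  x^2: 12 a_4 + 5 a_2 = 0  ->  12 a_4 = -5 a_2 = 15  ->  a_4 = 5/4
  x^3: 20 a_5 = 0  ->  a_5 = 0
  x^4: 30 a_6 - 9 a_4 = 0  ->  30 a_6 = 9 a_4 = 45/4  ->  a_6 = 3/8
Truncated series: y(x) = 2 + 2 x - 3 x^2 - 2 x^3 + (5/4) x^4 + (3/8) x^6 + O(x^7).

a_0 = 2; a_1 = 2; a_2 = -3; a_3 = -2; a_4 = 5/4; a_5 = 0; a_6 = 3/8


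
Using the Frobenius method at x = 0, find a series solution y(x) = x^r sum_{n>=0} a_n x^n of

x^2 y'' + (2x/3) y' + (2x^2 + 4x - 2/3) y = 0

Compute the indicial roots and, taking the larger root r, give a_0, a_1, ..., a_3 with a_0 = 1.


Write in Frobenius form y'' + (p(x)/x) y' + (q(x)/x^2) y = 0:
  p(x) = 2/3,  q(x) = 2x^2 + 4x - 2/3.
Indicial equation: r(r-1) + (2/3) r + (-2/3) = 0 -> roots r_1 = 1, r_2 = -2/3.
Take r = r_1 = 1. Let y(x) = x^r sum_{n>=0} a_n x^n with a_0 = 1.
Substitute y = x^r sum a_n x^n and match x^{r+n}. The recurrence is
  D(n) a_n + 4 a_{n-1} + 2 a_{n-2} = 0,  where D(n) = (r+n)(r+n-1) + (2/3)(r+n) + (-2/3).
  a_n = [-4 a_{n-1} - 2 a_{n-2}] / D(n).
Since the indicial polynomial factors as (r - r_1)(r - r_2), D(n) = (r_1 + n - r_1)(r_1 + n - r_2) = n(n + 5/3).
Evaluating step by step (a_0 = 1):
  n = 1: D(1) = 1(1 + 5/3) = 8/3; numerator = -4(1) = -4; a_1 = (-4)/(8/3) = -3/2
  n = 2: D(2) = 2(2 + 5/3) = 22/3; numerator = -4(-3/2) - 2(1) = 4; a_2 = (4)/(22/3) = 6/11
  n = 3: D(3) = 3(3 + 5/3) = 14; numerator = -4(6/11) - 2(-3/2) = 9/11; a_3 = (9/11)/(14) = 9/154

r = 1; a_0 = 1; a_1 = -3/2; a_2 = 6/11; a_3 = 9/154


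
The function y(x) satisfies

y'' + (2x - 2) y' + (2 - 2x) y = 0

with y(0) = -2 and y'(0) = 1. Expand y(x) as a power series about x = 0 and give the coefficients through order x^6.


Ansatz: y(x) = sum_{n>=0} a_n x^n, so y'(x) = sum_{n>=1} n a_n x^(n-1) and y''(x) = sum_{n>=2} n(n-1) a_n x^(n-2).
Substitute into P(x) y'' + Q(x) y' + R(x) y = 0 with P(x) = 1, Q(x) = 2x - 2, R(x) = 2 - 2x, and match powers of x.
Initial conditions: a_0 = -2, a_1 = 1.
Setting the coefficient of each power of x to zero and solving order by order (substituting the coefficients already found):
  x^0: 2 a_2 - 2 a_1 + 2 a_0 = 0  ->  2 a_2 = 2 a_1 - 2 a_0 = 6  ->  a_2 = 3
  x^1: 6 a_3 - 4 a_2 + 4 a_1 - 2 a_0 = 0  ->  6 a_3 = 4 a_2 - 4 a_1 + 2 a_0 = 4  ->  a_3 = 2/3
  x^2: 12 a_4 - 6 a_3 + 6 a_2 - 2 a_1 = 0  ->  12 a_4 = 6 a_3 - 6 a_2 + 2 a_1 = -12  ->  a_4 = -1
  x^3: 20 a_5 - 8 a_4 + 8 a_3 - 2 a_2 = 0  ->  20 a_5 = 8 a_4 - 8 a_3 + 2 a_2 = -22/3  ->  a_5 = -11/30
  x^4: 30 a_6 - 10 a_5 + 10 a_4 - 2 a_3 = 0  ->  30 a_6 = 10 a_5 - 10 a_4 + 2 a_3 = 23/3  ->  a_6 = 23/90
Truncated series: y(x) = -2 + x + 3 x^2 + (2/3) x^3 - x^4 - (11/30) x^5 + (23/90) x^6 + O(x^7).

a_0 = -2; a_1 = 1; a_2 = 3; a_3 = 2/3; a_4 = -1; a_5 = -11/30; a_6 = 23/90


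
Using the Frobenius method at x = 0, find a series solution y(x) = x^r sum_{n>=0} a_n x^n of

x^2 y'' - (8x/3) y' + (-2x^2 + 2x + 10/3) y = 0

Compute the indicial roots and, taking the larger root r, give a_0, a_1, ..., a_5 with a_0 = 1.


Write in Frobenius form y'' + (p(x)/x) y' + (q(x)/x^2) y = 0:
  p(x) = -8/3,  q(x) = -2x^2 + 2x + 10/3.
Indicial equation: r(r-1) + (-8/3) r + (10/3) = 0 -> roots r_1 = 2, r_2 = 5/3.
Take r = r_1 = 2. Let y(x) = x^r sum_{n>=0} a_n x^n with a_0 = 1.
Substitute y = x^r sum a_n x^n and match x^{r+n}. The recurrence is
  D(n) a_n + 2 a_{n-1} - 2 a_{n-2} = 0,  where D(n) = (r+n)(r+n-1) + (-8/3)(r+n) + (10/3).
  a_n = [-2 a_{n-1} + 2 a_{n-2}] / D(n).
Since the indicial polynomial factors as (r - r_1)(r - r_2), D(n) = (r_1 + n - r_1)(r_1 + n - r_2) = n(n + 1/3).
Evaluating step by step (a_0 = 1):
  n = 1: D(1) = 1(1 + 1/3) = 4/3; numerator = -2(1) = -2; a_1 = (-2)/(4/3) = -3/2
  n = 2: D(2) = 2(2 + 1/3) = 14/3; numerator = -2(-3/2) + 2(1) = 5; a_2 = (5)/(14/3) = 15/14
  n = 3: D(3) = 3(3 + 1/3) = 10; numerator = -2(15/14) + 2(-3/2) = -36/7; a_3 = (-36/7)/(10) = -18/35
  n = 4: D(4) = 4(4 + 1/3) = 52/3; numerator = -2(-18/35) + 2(15/14) = 111/35; a_4 = (111/35)/(52/3) = 333/1820
  n = 5: D(5) = 5(5 + 1/3) = 80/3; numerator = -2(333/1820) + 2(-18/35) = -1269/910; a_5 = (-1269/910)/(80/3) = -3807/72800

r = 2; a_0 = 1; a_1 = -3/2; a_2 = 15/14; a_3 = -18/35; a_4 = 333/1820; a_5 = -3807/72800


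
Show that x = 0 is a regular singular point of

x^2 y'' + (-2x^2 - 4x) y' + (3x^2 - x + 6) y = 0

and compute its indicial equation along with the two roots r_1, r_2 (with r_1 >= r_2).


Divide by x^2 to reach normal form y'' + P_1(x) y' + P_2(x) y = 0 with P_1(x) = -2 - 4/x and P_2(x) = 3 - 1/x + 6/x^2.
x = 0 is a singular point because the y'-coefficient -2 - 4/x has a pole at x = 0 and the y-coefficient 3 - 1/x + 6/x^2 has a pole at x = 0.
It is a regular singular point because x P_1(x) = p(x) = -2x - 4 and x^2 P_2(x) = q(x) = 3x^2 - x + 6 are polynomials, hence analytic at x = 0.
p(0) = -4,  q(0) = 6.
Indicial equation: r(r-1) + p(0) r + q(0) = 0, i.e. r^2 + (p(0) - 1) r + q(0) = 0, i.e. r^2 - 5 r + 6 = 0.
Discriminant: (-5)^2 - 4(6) = 1, so r = (5 ± 1)/2.
Solving: r_1 = 3, r_2 = 2.

indicial: r^2 - 5 r + 6 = 0; roots r_1 = 3, r_2 = 2


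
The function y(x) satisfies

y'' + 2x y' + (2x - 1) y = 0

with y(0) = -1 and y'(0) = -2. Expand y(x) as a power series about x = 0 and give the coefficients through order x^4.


Ansatz: y(x) = sum_{n>=0} a_n x^n, so y'(x) = sum_{n>=1} n a_n x^(n-1) and y''(x) = sum_{n>=2} n(n-1) a_n x^(n-2).
Substitute into P(x) y'' + Q(x) y' + R(x) y = 0 with P(x) = 1, Q(x) = 2x, R(x) = 2x - 1, and match powers of x.
Initial conditions: a_0 = -1, a_1 = -2.
Setting the coefficient of each power of x to zero and solving order by order (substituting the coefficients already found):
  x^0: 2 a_2 - a_0 = 0  ->  2 a_2 = a_0 = -1  ->  a_2 = -1/2
  x^1: 6 a_3 + a_1 + 2 a_0 = 0  ->  6 a_3 = -a_1 - 2 a_0 = 4  ->  a_3 = 2/3
  x^2: 12 a_4 + 3 a_2 + 2 a_1 = 0  ->  12 a_4 = -3 a_2 - 2 a_1 = 11/2  ->  a_4 = 11/24
Truncated series: y(x) = -1 - 2 x - (1/2) x^2 + (2/3) x^3 + (11/24) x^4 + O(x^5).

a_0 = -1; a_1 = -2; a_2 = -1/2; a_3 = 2/3; a_4 = 11/24


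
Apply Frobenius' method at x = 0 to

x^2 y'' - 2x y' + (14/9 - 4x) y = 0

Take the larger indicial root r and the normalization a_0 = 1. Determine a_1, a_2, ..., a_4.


Write in Frobenius form y'' + (p(x)/x) y' + (q(x)/x^2) y = 0:
  p(x) = -2,  q(x) = 14/9 - 4x.
Indicial equation: r(r-1) + (-2) r + (14/9) = 0 -> roots r_1 = 7/3, r_2 = 2/3.
Take r = r_1 = 7/3. Let y(x) = x^r sum_{n>=0} a_n x^n with a_0 = 1.
Substitute y = x^r sum a_n x^n and match x^{r+n}. The recurrence is
  D(n) a_n - 4 a_{n-1} = 0,  where D(n) = (r+n)(r+n-1) + (-2)(r+n) + (14/9).
  a_n = 4 / D(n) * a_{n-1}.
Since the indicial polynomial factors as (r - r_1)(r - r_2), D(n) = (r_1 + n - r_1)(r_1 + n - r_2) = n(n + 5/3).
Evaluating step by step (a_0 = 1):
  n = 1: D(1) = 1(1 + 5/3) = 8/3; numerator = 4(1) = 4; a_1 = (4)/(8/3) = 3/2
  n = 2: D(2) = 2(2 + 5/3) = 22/3; numerator = 4(3/2) = 6; a_2 = (6)/(22/3) = 9/11
  n = 3: D(3) = 3(3 + 5/3) = 14; numerator = 4(9/11) = 36/11; a_3 = (36/11)/(14) = 18/77
  n = 4: D(4) = 4(4 + 5/3) = 68/3; numerator = 4(18/77) = 72/77; a_4 = (72/77)/(68/3) = 54/1309

r = 7/3; a_0 = 1; a_1 = 3/2; a_2 = 9/11; a_3 = 18/77; a_4 = 54/1309


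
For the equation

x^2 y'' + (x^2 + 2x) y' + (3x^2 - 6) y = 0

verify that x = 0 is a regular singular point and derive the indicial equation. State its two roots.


Divide by x^2 to reach normal form y'' + P_1(x) y' + P_2(x) y = 0 with P_1(x) = 1 + 2/x and P_2(x) = 3 - 6/x^2.
x = 0 is a singular point because the y'-coefficient 1 + 2/x has a pole at x = 0 and the y-coefficient 3 - 6/x^2 has a pole at x = 0.
It is a regular singular point because x P_1(x) = p(x) = x + 2 and x^2 P_2(x) = q(x) = 3x^2 - 6 are polynomials, hence analytic at x = 0.
p(0) = 2,  q(0) = -6.
Indicial equation: r(r-1) + p(0) r + q(0) = 0, i.e. r^2 + (p(0) - 1) r + q(0) = 0, i.e. r^2 + 1 r - 6 = 0.
Discriminant: (1)^2 - 4(-6) = 25, so r = (-1 ± 5)/2.
Solving: r_1 = 2, r_2 = -3.

indicial: r^2 + 1 r - 6 = 0; roots r_1 = 2, r_2 = -3


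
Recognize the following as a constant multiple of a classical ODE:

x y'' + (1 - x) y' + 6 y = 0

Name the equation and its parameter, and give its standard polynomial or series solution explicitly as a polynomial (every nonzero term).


The equation is already in a standard form:  x y'' + (1 - x) y' + 6 y = 0.
This matches the Laguerre equation x y'' + (1 - x) y' + n y = 0 with n = 6; the polynomial solution is L_6(x).
With y = sum_k a_k x^k, matching x^k gives (k+1)k a_{k+1} + (k+1) a_{k+1} - k a_k + n a_k = 0, i.e. (k+1)^2 a_{k+1} = (k - n) a_k = (k - 6) a_k. The right side vanishes at k = 6, so the series terminates at degree 6.
Standard normalization L_n(0) = 1 gives a_0 = 1. Work upward with a_{k+1} = (k - 6) a_k / (k+1)^2:
  a_1 = (0 - 6)(1) / 1^2 = -6/1 = -6
  a_2 = (1 - 6)(-6) / 2^2 = 30/4 = 15/2
  a_3 = (2 - 6)(15/2) / 3^2 = -30/9 = -10/3
  a_4 = (3 - 6)(-10/3) / 4^2 = 10/16 = 5/8
  a_5 = (4 - 6)(5/8) / 5^2 = (-5/4)/25 = -1/20
  a_6 = (5 - 6)(-1/20) / 6^2 = (1/20)/36 = 1/720
Hence L_6(x) = x^6/720 - x^5/20 + 5 x^4/8 - 10 x^3/3 + 15 x^2/2 - 6 x + 1.

L_6(x); series = x^6/720 - x^5/20 + 5 x^4/8 - 10 x^3/3 + 15 x^2/2 - 6 x + 1


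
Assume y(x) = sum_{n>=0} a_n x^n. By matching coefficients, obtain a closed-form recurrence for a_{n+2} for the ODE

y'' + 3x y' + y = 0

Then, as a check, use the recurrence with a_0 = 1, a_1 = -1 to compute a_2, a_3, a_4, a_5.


Substitute y = sum_n a_n x^n.
y''(x) has coefficient (n+2)(n+1) a_{n+2} at x^n;
3 x y'(x) has coefficient 3 n a_n at x^n (shift);
y(x) has coefficient 1 a_n at x^n.
Matching x^n: (n+2)(n+1) a_{n+2} + (3n + 1) a_n = 0.
Thus a_{n+2} = (-3n - 1) / ((n+1)(n+2)) * a_n.

Check with a_0 = 1, a_1 = -1 (apply the recurrence for n = 0, 1, 2, 3): a_0 = 1, a_1 = -1, a_2 = -1/2, a_3 = 2/3, a_4 = 7/24, a_5 = -1/3.

a_(n+2) = (-3n - 1) / ((n+1)(n+2)) * a_n; check: a_0 = 1, a_1 = -1, a_2 = -1/2, a_3 = 2/3, a_4 = 7/24, a_5 = -1/3


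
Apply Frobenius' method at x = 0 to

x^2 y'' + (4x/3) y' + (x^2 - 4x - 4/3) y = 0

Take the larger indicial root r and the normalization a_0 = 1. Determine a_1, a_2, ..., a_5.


Write in Frobenius form y'' + (p(x)/x) y' + (q(x)/x^2) y = 0:
  p(x) = 4/3,  q(x) = x^2 - 4x - 4/3.
Indicial equation: r(r-1) + (4/3) r + (-4/3) = 0 -> roots r_1 = 1, r_2 = -4/3.
Take r = r_1 = 1. Let y(x) = x^r sum_{n>=0} a_n x^n with a_0 = 1.
Substitute y = x^r sum a_n x^n and match x^{r+n}. The recurrence is
  D(n) a_n - 4 a_{n-1} + 1 a_{n-2} = 0,  where D(n) = (r+n)(r+n-1) + (4/3)(r+n) + (-4/3).
  a_n = [4 a_{n-1} - 1 a_{n-2}] / D(n).
Since the indicial polynomial factors as (r - r_1)(r - r_2), D(n) = (r_1 + n - r_1)(r_1 + n - r_2) = n(n + 7/3).
Evaluating step by step (a_0 = 1):
  n = 1: D(1) = 1(1 + 7/3) = 10/3; numerator = 4(1) = 4; a_1 = (4)/(10/3) = 6/5
  n = 2: D(2) = 2(2 + 7/3) = 26/3; numerator = 4(6/5) - 1(1) = 19/5; a_2 = (19/5)/(26/3) = 57/130
  n = 3: D(3) = 3(3 + 7/3) = 16; numerator = 4(57/130) - 1(6/5) = 36/65; a_3 = (36/65)/(16) = 9/260
  n = 4: D(4) = 4(4 + 7/3) = 76/3; numerator = 4(9/260) - 1(57/130) = -3/10; a_4 = (-3/10)/(76/3) = -9/760
  n = 5: D(5) = 5(5 + 7/3) = 110/3; numerator = 4(-9/760) - 1(9/260) = -81/988; a_5 = (-81/988)/(110/3) = -243/108680

r = 1; a_0 = 1; a_1 = 6/5; a_2 = 57/130; a_3 = 9/260; a_4 = -9/760; a_5 = -243/108680


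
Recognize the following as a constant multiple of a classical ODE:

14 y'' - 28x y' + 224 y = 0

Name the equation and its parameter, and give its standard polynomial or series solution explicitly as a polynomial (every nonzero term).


All three coefficients share the factor 14; dividing through by 14 gives  y'' - 2x y' + 16 y = 0.
This matches the Hermite equation y'' - 2x y' + 2n y = 0 with 2n = 16, so n = 8; the polynomial solution is H_8(x).
With y = sum_k a_k x^k, matching x^k gives (k+2)(k+1) a_{k+2} = 2(k - n) a_k = 2(k - 8) a_k. The right side vanishes at k = 8, so the series with the parity of 8 terminates at degree 8.
Standard normalization: leading coefficient of H_n is 2^n, so a_8 = 2^8 = 256. Work downward with a_k = (k+1)(k+2) a_{k+2} / (2(k - n)):
  a_6 = (7)(8)(256) / (2(6 - 8)) = 14336/(-4) = -3584
  a_4 = (5)(6)(-3584) / (2(4 - 8)) = -107520/(-8) = 13440
  a_2 = (3)(4)(13440) / (2(2 - 8)) = 161280/(-12) = -13440
  a_0 = (1)(2)(-13440) / (2(0 - 8)) = -26880/(-16) = 1680
Hence H_8(x) = 256 x^8 - 3584 x^6 + 13440 x^4 - 13440 x^2 + 1680.

H_8(x); series = 256 x^8 - 3584 x^6 + 13440 x^4 - 13440 x^2 + 1680


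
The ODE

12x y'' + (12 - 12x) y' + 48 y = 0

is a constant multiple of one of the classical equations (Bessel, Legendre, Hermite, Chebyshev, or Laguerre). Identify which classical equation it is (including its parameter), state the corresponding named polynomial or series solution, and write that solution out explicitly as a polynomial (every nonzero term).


All three coefficients share the factor 12; dividing through by 12 gives  x y'' + (1 - x) y' + 4 y = 0.
This matches the Laguerre equation x y'' + (1 - x) y' + n y = 0 with n = 4; the polynomial solution is L_4(x).
With y = sum_k a_k x^k, matching x^k gives (k+1)k a_{k+1} + (k+1) a_{k+1} - k a_k + n a_k = 0, i.e. (k+1)^2 a_{k+1} = (k - n) a_k = (k - 4) a_k. The right side vanishes at k = 4, so the series terminates at degree 4.
Standard normalization L_n(0) = 1 gives a_0 = 1. Work upward with a_{k+1} = (k - 4) a_k / (k+1)^2:
  a_1 = (0 - 4)(1) / 1^2 = -4/1 = -4
  a_2 = (1 - 4)(-4) / 2^2 = 12/4 = 3
  a_3 = (2 - 4)(3) / 3^2 = -6/9 = -2/3
  a_4 = (3 - 4)(-2/3) / 4^2 = (2/3)/16 = 1/24
Hence L_4(x) = x^4/24 - 2 x^3/3 + 3 x^2 - 4 x + 1.

L_4(x); series = x^4/24 - 2 x^3/3 + 3 x^2 - 4 x + 1


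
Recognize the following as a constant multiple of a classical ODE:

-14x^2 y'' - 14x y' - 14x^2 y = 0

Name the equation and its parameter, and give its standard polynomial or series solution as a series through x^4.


All three coefficients share the factor -14; dividing through by -14 gives  x^2 y'' + x y' + x^2 y = 0.
This matches the Bessel equation x^2 y'' + x y' + (x^2 - nu^2) y = 0 with nu^2 = 0, so nu = 0; the solution bounded at x = 0 is J_0(x).
Frobenius at x = 0: indicial roots ±nu; for r = nu the recurrence k(k + 2nu) c_k = -c_{k-2} gives the standard series J_nu(x) = sum_{k>=0} (-1)^k / (k! (k+nu)!) (x/2)^(2k+nu). Evaluate the first 3 terms:
  k = 0: (-1)^0 / (0! * 0! * 2^0) x^0 = 1/(1*1*1) x^0 = (1) x^0
  k = 1: (-1)^1 / (1! * 1! * 2^2) x^2 = -1/(1*1*4) x^2 = (-1/4) x^2
  k = 2: (-1)^2 / (2! * 2! * 2^4) x^4 = 1/(2*2*16) x^4 = (1/64) x^4
Hence J_0(x) = x^4/64 - x^2/4 + 1 + ....

J_0(x); series = x^4/64 - x^2/4 + 1


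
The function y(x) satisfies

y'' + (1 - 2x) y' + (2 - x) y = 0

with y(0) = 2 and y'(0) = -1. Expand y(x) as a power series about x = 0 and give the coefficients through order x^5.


Ansatz: y(x) = sum_{n>=0} a_n x^n, so y'(x) = sum_{n>=1} n a_n x^(n-1) and y''(x) = sum_{n>=2} n(n-1) a_n x^(n-2).
Substitute into P(x) y'' + Q(x) y' + R(x) y = 0 with P(x) = 1, Q(x) = 1 - 2x, R(x) = 2 - x, and match powers of x.
Initial conditions: a_0 = 2, a_1 = -1.
Setting the coefficient of each power of x to zero and solving order by order (substituting the coefficients already found):
  x^0: 2 a_2 + a_1 + 2 a_0 = 0  ->  2 a_2 = -a_1 - 2 a_0 = -3  ->  a_2 = -3/2
  x^1: 6 a_3 + 2 a_2 - a_0 = 0  ->  6 a_3 = -2 a_2 + a_0 = 5  ->  a_3 = 5/6
  x^2: 12 a_4 + 3 a_3 - 2 a_2 - a_1 = 0  ->  12 a_4 = -3 a_3 + 2 a_2 + a_1 = -13/2  ->  a_4 = -13/24
  x^3: 20 a_5 + 4 a_4 - 4 a_3 - a_2 = 0  ->  20 a_5 = -4 a_4 + 4 a_3 + a_2 = 4  ->  a_5 = 1/5
Truncated series: y(x) = 2 - x - (3/2) x^2 + (5/6) x^3 - (13/24) x^4 + (1/5) x^5 + O(x^6).

a_0 = 2; a_1 = -1; a_2 = -3/2; a_3 = 5/6; a_4 = -13/24; a_5 = 1/5


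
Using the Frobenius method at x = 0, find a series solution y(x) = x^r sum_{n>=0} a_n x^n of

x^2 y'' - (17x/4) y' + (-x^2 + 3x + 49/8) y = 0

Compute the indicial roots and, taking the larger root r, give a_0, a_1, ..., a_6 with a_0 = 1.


Write in Frobenius form y'' + (p(x)/x) y' + (q(x)/x^2) y = 0:
  p(x) = -17/4,  q(x) = -x^2 + 3x + 49/8.
Indicial equation: r(r-1) + (-17/4) r + (49/8) = 0 -> roots r_1 = 7/2, r_2 = 7/4.
Take r = r_1 = 7/2. Let y(x) = x^r sum_{n>=0} a_n x^n with a_0 = 1.
Substitute y = x^r sum a_n x^n and match x^{r+n}. The recurrence is
  D(n) a_n + 3 a_{n-1} - 1 a_{n-2} = 0,  where D(n) = (r+n)(r+n-1) + (-17/4)(r+n) + (49/8).
  a_n = [-3 a_{n-1} + 1 a_{n-2}] / D(n).
Since the indicial polynomial factors as (r - r_1)(r - r_2), D(n) = (r_1 + n - r_1)(r_1 + n - r_2) = n(n + 7/4).
Evaluating step by step (a_0 = 1):
  n = 1: D(1) = 1(1 + 7/4) = 11/4; numerator = -3(1) = -3; a_1 = (-3)/(11/4) = -12/11
  n = 2: D(2) = 2(2 + 7/4) = 15/2; numerator = -3(-12/11) + 1(1) = 47/11; a_2 = (47/11)/(15/2) = 94/165
  n = 3: D(3) = 3(3 + 7/4) = 57/4; numerator = -3(94/165) + 1(-12/11) = -14/5; a_3 = (-14/5)/(57/4) = -56/285
  n = 4: D(4) = 4(4 + 7/4) = 23; numerator = -3(-56/285) + 1(94/165) = 3634/3135; a_4 = (3634/3135)/(23) = 158/3135
  n = 5: D(5) = 5(5 + 7/4) = 135/4; numerator = -3(158/3135) + 1(-56/285) = -218/627; a_5 = (-218/627)/(135/4) = -872/84645
  n = 6: D(6) = 6(6 + 7/4) = 93/2; numerator = -3(-872/84645) + 1(158/3135) = 2294/28215; a_6 = (2294/28215)/(93/2) = 148/84645

r = 7/2; a_0 = 1; a_1 = -12/11; a_2 = 94/165; a_3 = -56/285; a_4 = 158/3135; a_5 = -872/84645; a_6 = 148/84645


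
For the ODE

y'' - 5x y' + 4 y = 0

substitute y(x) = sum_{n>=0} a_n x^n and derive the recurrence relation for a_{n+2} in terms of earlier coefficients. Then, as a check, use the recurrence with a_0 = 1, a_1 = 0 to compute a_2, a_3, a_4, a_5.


Substitute y = sum_n a_n x^n.
y''(x) has coefficient (n+2)(n+1) a_{n+2} at x^n;
-5 x y'(x) has coefficient -5 n a_n at x^n (shift);
4 y(x) has coefficient 4 a_n at x^n.
Matching x^n: (n+2)(n+1) a_{n+2} + (-5n + 4) a_n = 0.
Thus a_{n+2} = (5n - 4) / ((n+1)(n+2)) * a_n.

Check with a_0 = 1, a_1 = 0 (apply the recurrence for n = 0, 1, 2, 3): a_0 = 1, a_1 = 0, a_2 = -2, a_3 = 0, a_4 = -1, a_5 = 0.

a_(n+2) = (5n - 4) / ((n+1)(n+2)) * a_n; check: a_0 = 1, a_1 = 0, a_2 = -2, a_3 = 0, a_4 = -1, a_5 = 0


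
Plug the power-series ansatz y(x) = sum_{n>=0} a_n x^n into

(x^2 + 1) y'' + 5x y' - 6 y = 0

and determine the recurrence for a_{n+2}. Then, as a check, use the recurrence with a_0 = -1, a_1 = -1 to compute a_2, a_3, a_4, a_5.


Substitute y = sum_n a_n x^n.
(1 + 1 x^2) y'' contributes (n+2)(n+1) a_{n+2} + n(n-1) a_n at x^n.
5 x y'(x) contributes 5 n a_n at x^n.
-6 y(x) contributes -6 a_n at x^n.
Matching x^n: (n+2)(n+1) a_{n+2} + (n(n-1) + 5 n - 6) a_n = 0.
Thus a_{n+2} = (-n(n-1) - 5 n + 6) / ((n+1)(n+2)) * a_n.

Check with a_0 = -1, a_1 = -1 (apply the recurrence for n = 0, 1, 2, 3): a_0 = -1, a_1 = -1, a_2 = -3, a_3 = -1/6, a_4 = 3/2, a_5 = 1/8.

a_(n+2) = (-n(n-1) - 5 n + 6) / ((n+1)(n+2)) * a_n; check: a_0 = -1, a_1 = -1, a_2 = -3, a_3 = -1/6, a_4 = 3/2, a_5 = 1/8


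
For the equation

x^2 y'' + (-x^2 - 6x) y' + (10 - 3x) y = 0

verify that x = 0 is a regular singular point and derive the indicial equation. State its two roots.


Divide by x^2 to reach normal form y'' + P_1(x) y' + P_2(x) y = 0 with P_1(x) = -1 - 6/x and P_2(x) = -3/x + 10/x^2.
x = 0 is a singular point because the y'-coefficient -1 - 6/x has a pole at x = 0 and the y-coefficient -3/x + 10/x^2 has a pole at x = 0.
It is a regular singular point because x P_1(x) = p(x) = -x - 6 and x^2 P_2(x) = q(x) = 10 - 3x are polynomials, hence analytic at x = 0.
p(0) = -6,  q(0) = 10.
Indicial equation: r(r-1) + p(0) r + q(0) = 0, i.e. r^2 + (p(0) - 1) r + q(0) = 0, i.e. r^2 - 7 r + 10 = 0.
Discriminant: (-7)^2 - 4(10) = 9, so r = (7 ± 3)/2.
Solving: r_1 = 5, r_2 = 2.

indicial: r^2 - 7 r + 10 = 0; roots r_1 = 5, r_2 = 2


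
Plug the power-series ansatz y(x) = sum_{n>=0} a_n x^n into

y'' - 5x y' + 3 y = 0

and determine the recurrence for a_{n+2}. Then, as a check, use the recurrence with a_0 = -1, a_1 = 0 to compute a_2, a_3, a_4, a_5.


Substitute y = sum_n a_n x^n.
y''(x) has coefficient (n+2)(n+1) a_{n+2} at x^n;
-5 x y'(x) has coefficient -5 n a_n at x^n (shift);
3 y(x) has coefficient 3 a_n at x^n.
Matching x^n: (n+2)(n+1) a_{n+2} + (-5n + 3) a_n = 0.
Thus a_{n+2} = (5n - 3) / ((n+1)(n+2)) * a_n.

Check with a_0 = -1, a_1 = 0 (apply the recurrence for n = 0, 1, 2, 3): a_0 = -1, a_1 = 0, a_2 = 3/2, a_3 = 0, a_4 = 7/8, a_5 = 0.

a_(n+2) = (5n - 3) / ((n+1)(n+2)) * a_n; check: a_0 = -1, a_1 = 0, a_2 = 3/2, a_3 = 0, a_4 = 7/8, a_5 = 0


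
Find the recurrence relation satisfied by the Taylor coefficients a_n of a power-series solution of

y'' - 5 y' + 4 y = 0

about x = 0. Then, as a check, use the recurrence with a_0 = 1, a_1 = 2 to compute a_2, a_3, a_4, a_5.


Substitute y = sum_n a_n x^n.
y''(x) has coefficient (n+2)(n+1) a_{n+2} at x^n;
-5 y'(x) has coefficient -5 (n+1) a_{n+1} at x^n;
4 y(x) has coefficient 4 a_n at x^n.
Matching x^n: (n+2)(n+1) a_{n+2} - 5 (n+1) a_{n+1} + 4 a_n = 0.
Thus a_{n+2} = [5 (n+1) a_{n+1} - 4 a_n] / ((n+1)(n+2)).

Check with a_0 = 1, a_1 = 2 (apply the recurrence for n = 0, 1, 2, 3): a_0 = 1, a_1 = 2, a_2 = 3, a_3 = 11/3, a_4 = 43/12, a_5 = 57/20.

a_(n+2) = [5 (n+1) a_(n+1) - 4 a_n] / ((n+1)(n+2)); check: a_0 = 1, a_1 = 2, a_2 = 3, a_3 = 11/3, a_4 = 43/12, a_5 = 57/20


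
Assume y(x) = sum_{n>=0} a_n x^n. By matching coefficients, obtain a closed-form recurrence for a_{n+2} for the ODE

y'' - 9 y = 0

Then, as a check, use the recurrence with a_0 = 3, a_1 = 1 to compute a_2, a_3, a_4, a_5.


Substitute y = sum_n a_n x^n into y'' + (const) y = 0.
y''(x) = sum_{n>=0} (n+2)(n+1) a_{n+2} x^n.
The ODE becomes sum_n [(n+2)(n+1) a_{n+2} - 9 a_n] x^n = 0.
Setting each coefficient to zero gives the recurrence:
  (n+2)(n+1) a_{n+2} - 9 a_n = 0,
  a_{n+2} = 9 / ((n+1)(n+2)) a_n.

Check with a_0 = 3, a_1 = 1 (apply the recurrence for n = 0, 1, 2, 3): a_0 = 3, a_1 = 1, a_2 = 27/2, a_3 = 3/2, a_4 = 81/8, a_5 = 27/40.

a_{n+2} = 9/((n+1)(n+2)) * a_n; check: a_0 = 3, a_1 = 1, a_2 = 27/2, a_3 = 3/2, a_4 = 81/8, a_5 = 27/40


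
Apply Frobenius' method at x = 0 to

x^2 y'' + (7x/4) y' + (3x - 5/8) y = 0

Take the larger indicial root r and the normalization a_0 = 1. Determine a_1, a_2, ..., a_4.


Write in Frobenius form y'' + (p(x)/x) y' + (q(x)/x^2) y = 0:
  p(x) = 7/4,  q(x) = 3x - 5/8.
Indicial equation: r(r-1) + (7/4) r + (-5/8) = 0 -> roots r_1 = 1/2, r_2 = -5/4.
Take r = r_1 = 1/2. Let y(x) = x^r sum_{n>=0} a_n x^n with a_0 = 1.
Substitute y = x^r sum a_n x^n and match x^{r+n}. The recurrence is
  D(n) a_n + 3 a_{n-1} = 0,  where D(n) = (r+n)(r+n-1) + (7/4)(r+n) + (-5/8).
  a_n = -3 / D(n) * a_{n-1}.
Since the indicial polynomial factors as (r - r_1)(r - r_2), D(n) = (r_1 + n - r_1)(r_1 + n - r_2) = n(n + 7/4).
Evaluating step by step (a_0 = 1):
  n = 1: D(1) = 1(1 + 7/4) = 11/4; numerator = -3(1) = -3; a_1 = (-3)/(11/4) = -12/11
  n = 2: D(2) = 2(2 + 7/4) = 15/2; numerator = -3(-12/11) = 36/11; a_2 = (36/11)/(15/2) = 24/55
  n = 3: D(3) = 3(3 + 7/4) = 57/4; numerator = -3(24/55) = -72/55; a_3 = (-72/55)/(57/4) = -96/1045
  n = 4: D(4) = 4(4 + 7/4) = 23; numerator = -3(-96/1045) = 288/1045; a_4 = (288/1045)/(23) = 288/24035

r = 1/2; a_0 = 1; a_1 = -12/11; a_2 = 24/55; a_3 = -96/1045; a_4 = 288/24035


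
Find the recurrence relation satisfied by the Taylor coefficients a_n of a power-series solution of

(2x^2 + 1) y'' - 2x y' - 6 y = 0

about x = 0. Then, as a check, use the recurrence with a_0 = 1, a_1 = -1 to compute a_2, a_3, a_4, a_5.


Substitute y = sum_n a_n x^n.
(1 + 2 x^2) y'' contributes (n+2)(n+1) a_{n+2} + 2 n(n-1) a_n at x^n.
-2 x y'(x) contributes -2 n a_n at x^n.
-6 y(x) contributes -6 a_n at x^n.
Matching x^n: (n+2)(n+1) a_{n+2} + (2 n(n-1) - 2 n - 6) a_n = 0.
Thus a_{n+2} = (-2 n(n-1) + 2 n + 6) / ((n+1)(n+2)) * a_n.

Check with a_0 = 1, a_1 = -1 (apply the recurrence for n = 0, 1, 2, 3): a_0 = 1, a_1 = -1, a_2 = 3, a_3 = -4/3, a_4 = 3/2, a_5 = 0.

a_(n+2) = (-2 n(n-1) + 2 n + 6) / ((n+1)(n+2)) * a_n; check: a_0 = 1, a_1 = -1, a_2 = 3, a_3 = -4/3, a_4 = 3/2, a_5 = 0


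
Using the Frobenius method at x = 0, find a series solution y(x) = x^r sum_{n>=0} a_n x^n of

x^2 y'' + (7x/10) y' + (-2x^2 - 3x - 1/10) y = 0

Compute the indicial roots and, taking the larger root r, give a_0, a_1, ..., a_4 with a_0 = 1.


Write in Frobenius form y'' + (p(x)/x) y' + (q(x)/x^2) y = 0:
  p(x) = 7/10,  q(x) = -2x^2 - 3x - 1/10.
Indicial equation: r(r-1) + (7/10) r + (-1/10) = 0 -> roots r_1 = 1/2, r_2 = -1/5.
Take r = r_1 = 1/2. Let y(x) = x^r sum_{n>=0} a_n x^n with a_0 = 1.
Substitute y = x^r sum a_n x^n and match x^{r+n}. The recurrence is
  D(n) a_n - 3 a_{n-1} - 2 a_{n-2} = 0,  where D(n) = (r+n)(r+n-1) + (7/10)(r+n) + (-1/10).
  a_n = [3 a_{n-1} + 2 a_{n-2}] / D(n).
Since the indicial polynomial factors as (r - r_1)(r - r_2), D(n) = (r_1 + n - r_1)(r_1 + n - r_2) = n(n + 7/10).
Evaluating step by step (a_0 = 1):
  n = 1: D(1) = 1(1 + 7/10) = 17/10; numerator = 3(1) = 3; a_1 = (3)/(17/10) = 30/17
  n = 2: D(2) = 2(2 + 7/10) = 27/5; numerator = 3(30/17) + 2(1) = 124/17; a_2 = (124/17)/(27/5) = 620/459
  n = 3: D(3) = 3(3 + 7/10) = 111/10; numerator = 3(620/459) + 2(30/17) = 1160/153; a_3 = (1160/153)/(111/10) = 11600/16983
  n = 4: D(4) = 4(4 + 7/10) = 94/5; numerator = 3(11600/16983) + 2(620/459) = 80680/16983; a_4 = (80680/16983)/(94/5) = 201700/798201

r = 1/2; a_0 = 1; a_1 = 30/17; a_2 = 620/459; a_3 = 11600/16983; a_4 = 201700/798201


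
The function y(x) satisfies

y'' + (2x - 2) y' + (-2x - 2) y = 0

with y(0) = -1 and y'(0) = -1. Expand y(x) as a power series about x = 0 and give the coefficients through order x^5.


Ansatz: y(x) = sum_{n>=0} a_n x^n, so y'(x) = sum_{n>=1} n a_n x^(n-1) and y''(x) = sum_{n>=2} n(n-1) a_n x^(n-2).
Substitute into P(x) y'' + Q(x) y' + R(x) y = 0 with P(x) = 1, Q(x) = 2x - 2, R(x) = -2x - 2, and match powers of x.
Initial conditions: a_0 = -1, a_1 = -1.
Setting the coefficient of each power of x to zero and solving order by order (substituting the coefficients already found):
  x^0: 2 a_2 - 2 a_1 - 2 a_0 = 0  ->  2 a_2 = 2 a_1 + 2 a_0 = -4  ->  a_2 = -2
  x^1: 6 a_3 - 4 a_2 - 2 a_0 = 0  ->  6 a_3 = 4 a_2 + 2 a_0 = -10  ->  a_3 = -5/3
  x^2: 12 a_4 - 6 a_3 + 2 a_2 - 2 a_1 = 0  ->  12 a_4 = 6 a_3 - 2 a_2 + 2 a_1 = -8  ->  a_4 = -2/3
  x^3: 20 a_5 - 8 a_4 + 4 a_3 - 2 a_2 = 0  ->  20 a_5 = 8 a_4 - 4 a_3 + 2 a_2 = -8/3  ->  a_5 = -2/15
Truncated series: y(x) = -1 - x - 2 x^2 - (5/3) x^3 - (2/3) x^4 - (2/15) x^5 + O(x^6).

a_0 = -1; a_1 = -1; a_2 = -2; a_3 = -5/3; a_4 = -2/3; a_5 = -2/15


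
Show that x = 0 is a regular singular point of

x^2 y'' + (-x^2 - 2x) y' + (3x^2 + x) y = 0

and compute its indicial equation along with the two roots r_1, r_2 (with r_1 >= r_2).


Divide by x^2 to reach normal form y'' + P_1(x) y' + P_2(x) y = 0 with P_1(x) = -1 - 2/x and P_2(x) = 3 + 1/x.
x = 0 is a singular point because the y'-coefficient -1 - 2/x has a pole at x = 0 and the y-coefficient 3 + 1/x has a pole at x = 0.
It is a regular singular point because x P_1(x) = p(x) = -x - 2 and x^2 P_2(x) = q(x) = 3x^2 + x are polynomials, hence analytic at x = 0.
p(0) = -2,  q(0) = 0.
Indicial equation: r(r-1) + p(0) r + q(0) = 0, i.e. r^2 + (p(0) - 1) r + q(0) = 0, i.e. r^2 - 3 r = 0.
Discriminant: (-3)^2 - 4(0) = 9, so r = (3 ± 3)/2.
Solving: r_1 = 3, r_2 = 0.

indicial: r^2 - 3 r = 0; roots r_1 = 3, r_2 = 0


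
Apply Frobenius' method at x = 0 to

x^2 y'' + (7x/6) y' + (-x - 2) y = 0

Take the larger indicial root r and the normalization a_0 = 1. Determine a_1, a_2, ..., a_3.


Write in Frobenius form y'' + (p(x)/x) y' + (q(x)/x^2) y = 0:
  p(x) = 7/6,  q(x) = -x - 2.
Indicial equation: r(r-1) + (7/6) r + (-2) = 0 -> roots r_1 = 4/3, r_2 = -3/2.
Take r = r_1 = 4/3. Let y(x) = x^r sum_{n>=0} a_n x^n with a_0 = 1.
Substitute y = x^r sum a_n x^n and match x^{r+n}. The recurrence is
  D(n) a_n - 1 a_{n-1} = 0,  where D(n) = (r+n)(r+n-1) + (7/6)(r+n) + (-2).
  a_n = 1 / D(n) * a_{n-1}.
Since the indicial polynomial factors as (r - r_1)(r - r_2), D(n) = (r_1 + n - r_1)(r_1 + n - r_2) = n(n + 17/6).
Evaluating step by step (a_0 = 1):
  n = 1: D(1) = 1(1 + 17/6) = 23/6; numerator = 1(1) = 1; a_1 = (1)/(23/6) = 6/23
  n = 2: D(2) = 2(2 + 17/6) = 29/3; numerator = 1(6/23) = 6/23; a_2 = (6/23)/(29/3) = 18/667
  n = 3: D(3) = 3(3 + 17/6) = 35/2; numerator = 1(18/667) = 18/667; a_3 = (18/667)/(35/2) = 36/23345

r = 4/3; a_0 = 1; a_1 = 6/23; a_2 = 18/667; a_3 = 36/23345


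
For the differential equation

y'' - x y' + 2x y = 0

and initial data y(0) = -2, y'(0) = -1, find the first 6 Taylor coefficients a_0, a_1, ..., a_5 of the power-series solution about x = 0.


Ansatz: y(x) = sum_{n>=0} a_n x^n, so y'(x) = sum_{n>=1} n a_n x^(n-1) and y''(x) = sum_{n>=2} n(n-1) a_n x^(n-2).
Substitute into P(x) y'' + Q(x) y' + R(x) y = 0 with P(x) = 1, Q(x) = -x, R(x) = 2x, and match powers of x.
Initial conditions: a_0 = -2, a_1 = -1.
Setting the coefficient of each power of x to zero and solving order by order (substituting the coefficients already found):
  x^0: 2 a_2 = 0  ->  a_2 = 0
  x^1: 6 a_3 - a_1 + 2 a_0 = 0  ->  6 a_3 = a_1 - 2 a_0 = 3  ->  a_3 = 1/2
  x^2: 12 a_4 - 2 a_2 + 2 a_1 = 0  ->  12 a_4 = 2 a_2 - 2 a_1 = 2  ->  a_4 = 1/6
  x^3: 20 a_5 - 3 a_3 + 2 a_2 = 0  ->  20 a_5 = 3 a_3 - 2 a_2 = 3/2  ->  a_5 = 3/40
Truncated series: y(x) = -2 - x + (1/2) x^3 + (1/6) x^4 + (3/40) x^5 + O(x^6).

a_0 = -2; a_1 = -1; a_2 = 0; a_3 = 1/2; a_4 = 1/6; a_5 = 3/40
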